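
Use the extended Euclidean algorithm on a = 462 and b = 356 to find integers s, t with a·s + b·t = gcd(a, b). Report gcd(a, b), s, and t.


Euclidean algorithm on (462, 356) — divide until remainder is 0:
  462 = 1 · 356 + 106
  356 = 3 · 106 + 38
  106 = 2 · 38 + 30
  38 = 1 · 30 + 8
  30 = 3 · 8 + 6
  8 = 1 · 6 + 2
  6 = 3 · 2 + 0
gcd(462, 356) = 2.
Track Bezout coefficients alongside the remainders: start with r₀ = 462 = a·1 + b·0 (s = 1, t = 0) and r₁ = 356 = a·0 + b·1 (s = 0, t = 1); each new remainder r_{k+1} = r_{k-1} − q_k·r_k inherits s_{k+1} = s_{k-1} − q_k·s_k, t_{k+1} = t_{k-1} − q_k·t_k, so r_k = a·s_k + b·t_k at every step:
  q = 1: r = 106, s = 1 − 1·0 = 1, t = 0 − 1·1 = -1  (check: 462·1 + 356·(-1) = 106)
  q = 3: r = 38, s = 0 − 3·1 = -3, t = 1 − 3·(-1) = 4  (check: 462·(-3) + 356·4 = 38)
  q = 2: r = 30, s = 1 − 2·(-3) = 7, t = -1 − 2·4 = -9  (check: 462·7 + 356·(-9) = 30)
  q = 1: r = 8, s = -3 − 1·7 = -10, t = 4 − 1·(-9) = 13  (check: 462·(-10) + 356·13 = 8)
  q = 3: r = 6, s = 7 − 3·(-10) = 37, t = -9 − 3·13 = -48  (check: 462·37 + 356·(-48) = 6)
  q = 1: r = 2, s = -10 − 1·37 = -47, t = 13 − 1·(-48) = 61  (check: 462·(-47) + 356·61 = 2)
The row with r = 2 (the gcd) gives the Bezout coefficients s = -47, t = 61.
Result: 462 · (-47) + 356 · (61) = 2.

gcd(462, 356) = 2; s = -47, t = 61 (check: 462·(-47) + 356·61 = 2).


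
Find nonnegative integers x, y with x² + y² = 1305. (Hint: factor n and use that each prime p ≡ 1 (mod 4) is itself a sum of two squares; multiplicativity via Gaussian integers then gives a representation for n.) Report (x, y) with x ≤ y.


Step 1: Factor n = 1305 = 3^2 · 5 · 29.
Step 2: Check the mod-4 condition on each prime factor: 3 ≡ 3 (mod 4), exponent 2 (must be even); 5 ≡ 1 (mod 4), exponent 1; 29 ≡ 1 (mod 4), exponent 1.
All primes ≡ 3 (mod 4) appear to even exponent (or don't appear), so by the two-squares theorem n IS expressible as a sum of two squares.
Step 3: Build a representation. Group n = k² · m with k = 3 and m = 5 · 29 = 145 (a product of primes ≡ 1 (mod 4)); a representation of m scales to one of n via (k·x)² + (k·y)² = k²(x² + y²). Each prime p ≡ 1 (mod 4) is itself a sum of two squares; find a² by testing p − a² for a perfect square:
  5: 5 − 1² = 4 = 2² ⇒ 5 = 1² + 2².
  29: 29 − 1² = 28, 29 − 2² = 25 = 5² ⇒ 29 = 2² + 5².
  Combine using the Brahmagupta–Fibonacci identity (a² + b²)(c² + d²) = (ac − bd)² + (ad + bc)² = (ac + bd)² + (ad − bc)²:
  5 · 29 = 145: from (1² + 2²)(2² + 5²), take (1·2 − 2·5, 1·5 + 2·2) = (2 − 10, 5 + 4) = (-8, 9); dropping signs (only squares matter) gives (8, 9); check 8² + 9² = 64 + 81 = 145 ✓.
  Scale by k = 3: (3·8, 3·9) = (24, 27).
Step 4: Order so x ≤ y and verify: 24² + 27² = 576 + 729 = 1305 = n. ✓

n = 1305 = 24² + 27² (one valid representation with x ≤ y).


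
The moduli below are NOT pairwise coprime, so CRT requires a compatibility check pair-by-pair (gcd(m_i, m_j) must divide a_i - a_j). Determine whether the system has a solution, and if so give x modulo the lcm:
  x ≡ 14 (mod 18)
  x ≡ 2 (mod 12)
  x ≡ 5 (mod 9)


Moduli 18, 12, 9 are not pairwise coprime, so CRT works modulo lcm(m_i) when all pairwise compatibility conditions hold.
Pairwise compatibility: gcd(m_i, m_j) must divide a_i - a_j for every pair.
Merge one congruence at a time:
  Start: x ≡ 14 (mod 18).
  Combine with x ≡ 2 (mod 12): gcd(18, 12) = 6; 2 - 14 = -12, which IS divisible by 6, so compatible.
    Write x = 14 + 18·t and substitute into x ≡ 2 (mod 12): 18·t ≡ 2 − 14 = -12 (mod 12).
    Divide the congruence (and modulus) by g = 6: 3·t ≡ -2 (mod 2).
    Reduce coefficients mod 2: 1·t ≡ 0 (mod 2).
    So t ≡ 0 (mod 2).
    Then x = 14 + 18·0 = 14, valid modulo lcm(18, 12) = 36: x ≡ 14 (mod 36).
  Combine with x ≡ 5 (mod 9): gcd(36, 9) = 9; 5 - 14 = -9, which IS divisible by 9, so compatible.
    Write x = 14 + 36·t and substitute into x ≡ 5 (mod 9): 36·t ≡ 5 − 14 = -9 (mod 9).
    Divide the congruence (and modulus) by g = 9: 4·t ≡ -1 (mod 1).
    Modulo 1 every t works; take t = 0.
    Then x = 14 + 36·0 = 14, valid modulo lcm(36, 9) = 36: x ≡ 14 (mod 36).
Verify: 14 mod 18 = 14, 14 mod 12 = 2, 14 mod 9 = 5.

x ≡ 14 (mod 36).


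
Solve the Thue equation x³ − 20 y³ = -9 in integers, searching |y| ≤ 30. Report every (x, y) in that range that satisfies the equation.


The equation is x³ - 20y³ = -9. For fixed y, x³ = 20·y³ − 9, so a solution requires the RHS to be a perfect cube.
Strategy: iterate y from -30 to 30, compute RHS = 20·y³ − 9, and check whether it is a (positive or negative) perfect cube.
Check small values of y:
  y = 0: RHS = -9 is not a perfect cube.
  y = 1: RHS = 11 is not a perfect cube.
  y = -1: RHS = -29 is not a perfect cube.
  y = 2: RHS = 151 is not a perfect cube.
  y = -2: RHS = -169 is not a perfect cube.
  y = 3: RHS = 531 is not a perfect cube.
  y = -3: RHS = -549 is not a perfect cube.
Continuing the search up to |y| = 30 finds no solutions either.
No (x, y) in the scanned range satisfies the equation.

No integer solutions with |y| ≤ 30.


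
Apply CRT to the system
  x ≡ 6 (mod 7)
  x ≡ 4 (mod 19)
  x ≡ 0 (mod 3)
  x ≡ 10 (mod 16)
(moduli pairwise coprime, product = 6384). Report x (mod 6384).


Product of moduli M = 7 · 19 · 3 · 16 = 6384.
Merge one congruence at a time:
  Start: x ≡ 6 (mod 7).
  Combine with x ≡ 4 (mod 19); new modulus lcm = 133.
    Write x = 6 + 7·t and substitute into x ≡ 4 (mod 19): 7·t ≡ 4 − 6 = -2 (mod 19).
    Reduce coefficients mod 19: 7·t ≡ 17 (mod 19).
    The inverse of 7 mod 19 is 11 (since 7·11 = 77 = 4·19 + 1), so t ≡ 11·17 = 187 ≡ 16 (mod 19).
    Then x = 6 + 7·16 = 118, valid modulo lcm(7, 19) = 133: x ≡ 118 (mod 133).
  Combine with x ≡ 0 (mod 3); new modulus lcm = 399.
    Write x = 118 + 133·t and substitute into x ≡ 0 (mod 3): 133·t ≡ 0 − 118 = -118 (mod 3).
    Reduce coefficients mod 3: 1·t ≡ 2 (mod 3).
    So t ≡ 2 (mod 3).
    Then x = 118 + 133·2 = 384, valid modulo lcm(133, 3) = 399: x ≡ 384 (mod 399).
  Combine with x ≡ 10 (mod 16); new modulus lcm = 6384.
    Write x = 384 + 399·t and substitute into x ≡ 10 (mod 16): 399·t ≡ 10 − 384 = -374 (mod 16).
    Reduce coefficients mod 16: 15·t ≡ 10 (mod 16).
    The inverse of 15 mod 16 is 15 (since 15·15 = 225 = 14·16 + 1), so t ≡ 15·10 = 150 ≡ 6 (mod 16).
    Then x = 384 + 399·6 = 2778, valid modulo lcm(399, 16) = 6384: x ≡ 2778 (mod 6384).
Verify against each original: 2778 mod 7 = 6, 2778 mod 19 = 4, 2778 mod 3 = 0, 2778 mod 16 = 10.

x ≡ 2778 (mod 6384).


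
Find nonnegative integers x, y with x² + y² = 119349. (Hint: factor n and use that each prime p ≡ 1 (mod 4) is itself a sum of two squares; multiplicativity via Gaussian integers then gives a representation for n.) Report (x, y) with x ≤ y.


Step 1: Factor n = 119349 = 3^2 · 89 · 149.
Step 2: Check the mod-4 condition on each prime factor: 3 ≡ 3 (mod 4), exponent 2 (must be even); 89 ≡ 1 (mod 4), exponent 1; 149 ≡ 1 (mod 4), exponent 1.
All primes ≡ 3 (mod 4) appear to even exponent (or don't appear), so by the two-squares theorem n IS expressible as a sum of two squares.
Step 3: Build a representation. Group n = k² · m with k = 3 and m = 89 · 149 = 13261 (a product of primes ≡ 1 (mod 4)); a representation of m scales to one of n via (k·x)² + (k·y)² = k²(x² + y²). Each prime p ≡ 1 (mod 4) is itself a sum of two squares; find a² by testing p − a² for a perfect square:
  89: 89 − 1² = 88, 89 − 2² = 85, 89 − 3² = 80, 89 − 4² = 73, 89 − 5² = 64 = 8² ⇒ 89 = 5² + 8².
  149: 149 − 1² = 148, 149 − 2² = 145, 149 − 3² = 140, 149 − 4² = 133, 149 − 5² = 124, 149 − 6² = 113, 149 − 7² = 100 = 10² ⇒ 149 = 7² + 10².
  Combine using the Brahmagupta–Fibonacci identity (a² + b²)(c² + d²) = (ac − bd)² + (ad + bc)² = (ac + bd)² + (ad − bc)²:
  89 · 149 = 13261: from (5² + 8²)(7² + 10²), take (5·7 − 8·10, 5·10 + 8·7) = (35 − 80, 50 + 56) = (-45, 106); dropping signs (only squares matter) gives (45, 106); check 45² + 106² = 2025 + 11236 = 13261 ✓.
  Scale by k = 3: (3·45, 3·106) = (135, 318).
Step 4: Order so x ≤ y and verify: 135² + 318² = 18225 + 101124 = 119349 = n. ✓

n = 119349 = 135² + 318² (one valid representation with x ≤ y).


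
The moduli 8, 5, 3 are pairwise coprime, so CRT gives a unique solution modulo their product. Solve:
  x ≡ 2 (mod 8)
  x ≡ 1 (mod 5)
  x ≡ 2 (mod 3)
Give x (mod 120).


Moduli 8, 5, 3 are pairwise coprime; by CRT there is a unique solution modulo M = 8 · 5 · 3 = 120.
Solve pairwise, accumulating the modulus:
  Start with x ≡ 2 (mod 8).
  Combine with x ≡ 1 (mod 5): since gcd(8, 5) = 1, we get a unique residue mod 40.
    Write x = 2 + 8·t and substitute into x ≡ 1 (mod 5): 8·t ≡ 1 − 2 = -1 (mod 5).
    Reduce coefficients mod 5: 3·t ≡ 4 (mod 5).
    The inverse of 3 mod 5 is 2 (since 3·2 = 6 = 1·5 + 1), so t ≡ 2·4 = 8 ≡ 3 (mod 5).
    Then x = 2 + 8·3 = 26, valid modulo lcm(8, 5) = 40: x ≡ 26 (mod 40).
  Combine with x ≡ 2 (mod 3): since gcd(40, 3) = 1, we get a unique residue mod 120.
    Write x = 26 + 40·t and substitute into x ≡ 2 (mod 3): 40·t ≡ 2 − 26 = -24 (mod 3).
    Reduce coefficients mod 3: 1·t ≡ 0 (mod 3).
    So t ≡ 0 (mod 3).
    Then x = 26 + 40·0 = 26, valid modulo lcm(40, 3) = 120: x ≡ 26 (mod 120).
Verify: 26 mod 8 = 2 ✓, 26 mod 5 = 1 ✓, 26 mod 3 = 2 ✓.

x ≡ 26 (mod 120).


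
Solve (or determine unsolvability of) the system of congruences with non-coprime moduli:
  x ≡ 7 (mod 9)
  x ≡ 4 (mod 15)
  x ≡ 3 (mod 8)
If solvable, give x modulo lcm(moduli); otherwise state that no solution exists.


Moduli 9, 15, 8 are not pairwise coprime, so CRT works modulo lcm(m_i) when all pairwise compatibility conditions hold.
Pairwise compatibility: gcd(m_i, m_j) must divide a_i - a_j for every pair.
Merge one congruence at a time:
  Start: x ≡ 7 (mod 9).
  Combine with x ≡ 4 (mod 15): gcd(9, 15) = 3; 4 - 7 = -3, which IS divisible by 3, so compatible.
    Write x = 7 + 9·t and substitute into x ≡ 4 (mod 15): 9·t ≡ 4 − 7 = -3 (mod 15).
    Divide the congruence (and modulus) by g = 3: 3·t ≡ -1 (mod 5).
    Reduce coefficients mod 5: 3·t ≡ 4 (mod 5).
    The inverse of 3 mod 5 is 2 (since 3·2 = 6 = 1·5 + 1), so t ≡ 2·4 = 8 ≡ 3 (mod 5).
    Then x = 7 + 9·3 = 34, valid modulo lcm(9, 15) = 45: x ≡ 34 (mod 45).
  Combine with x ≡ 3 (mod 8): gcd(45, 8) = 1; 3 - 34 = -31, which IS divisible by 1, so compatible.
    Write x = 34 + 45·t and substitute into x ≡ 3 (mod 8): 45·t ≡ 3 − 34 = -31 (mod 8).
    Reduce coefficients mod 8: 5·t ≡ 1 (mod 8).
    The inverse of 5 mod 8 is 5 (since 5·5 = 25 = 3·8 + 1), so t ≡ 5·1 = 5 ≡ 5 (mod 8).
    Then x = 34 + 45·5 = 259, valid modulo lcm(45, 8) = 360: x ≡ 259 (mod 360).
Verify: 259 mod 9 = 7, 259 mod 15 = 4, 259 mod 8 = 3.

x ≡ 259 (mod 360).


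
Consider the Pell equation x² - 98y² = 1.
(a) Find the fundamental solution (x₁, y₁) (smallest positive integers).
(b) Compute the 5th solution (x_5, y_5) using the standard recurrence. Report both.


Step 1: Find the fundamental solution (x₁, y₁) of x² - 98y² = 1.
  Expand √98 as a continued fraction. a₀ = ⌊√98⌋ = 9; iterate m_{k+1} = d_k·a_k − m_k, d_{k+1} = (98 − m_{k+1}²)/d_k, a_{k+1} = ⌊(a₀ + m_{k+1})/d_{k+1}⌋ (starting m₀ = 0, d₀ = 1), with convergents p_k = a_k·p_{k-1} + p_{k-2}, q_k = a_k·q_{k-1} + q_{k-2} (p₋₁ = 1, q₋₁ = 0):
  k = 0: a₀ = 9; p₀/q₀ = 9/1; p₀² − 98·q₀² = 81 − 98 = -17.
  k = 1: m = 9, d = 17, a = ⌊(9 + 9)/17⌋ = 1; p/q = (1·9 + 1)/(1·1 + 0) = 10/1; p² − 98·q² = 100 − 98 = 2.
  k = 2: m = 8, d = 2, a = ⌊(9 + 8)/2⌋ = 8; p/q = (8·10 + 9)/(8·1 + 1) = 89/9; p² − 98·q² = 7921 − 7938 = -17.
  k = 3: m = 8, d = 17, a = ⌊(9 + 8)/17⌋ = 1; p/q = (1·89 + 10)/(1·9 + 1) = 99/10; p² − 98·q² = 9801 − 9800 = 1.
  The first convergent with p² − 98·q² = 1 gives the fundamental solution (x₁, y₁) = (99, 10).
Step 2: Apply the recurrence (x_{n+1}, y_{n+1}) = (x₁x_n + 98y₁y_n, x₁y_n + y₁x_n) repeatedly.
  From (x_1, y_1) = (99, 10): x_2 = 99·99 + 98·10·10 = 19601; y_2 = 99·10 + 10·99 = 1980.
  From (x_2, y_2) = (19601, 1980): x_3 = 99·19601 + 98·10·1980 = 3880899; y_3 = 99·1980 + 10·19601 = 392030.
  From (x_3, y_3) = (3880899, 392030): x_4 = 99·3880899 + 98·10·392030 = 768398401; y_4 = 99·392030 + 10·3880899 = 77619960.
  From (x_4, y_4) = (768398401, 77619960): x_5 = 99·768398401 + 98·10·77619960 = 152139002499; y_5 = 99·77619960 + 10·768398401 = 15368360050.
Step 3: Verify x_5² - 98·y_5² = 23146276081390728245001 - 23146276081390728245000 = 1 (should be 1). ✓

(x_1, y_1) = (99, 10); (x_5, y_5) = (152139002499, 15368360050).


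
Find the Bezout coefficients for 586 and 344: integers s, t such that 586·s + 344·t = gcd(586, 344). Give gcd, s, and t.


Euclidean algorithm on (586, 344) — divide until remainder is 0:
  586 = 1 · 344 + 242
  344 = 1 · 242 + 102
  242 = 2 · 102 + 38
  102 = 2 · 38 + 26
  38 = 1 · 26 + 12
  26 = 2 · 12 + 2
  12 = 6 · 2 + 0
gcd(586, 344) = 2.
Track Bezout coefficients alongside the remainders: start with r₀ = 586 = a·1 + b·0 (s = 1, t = 0) and r₁ = 344 = a·0 + b·1 (s = 0, t = 1); each new remainder r_{k+1} = r_{k-1} − q_k·r_k inherits s_{k+1} = s_{k-1} − q_k·s_k, t_{k+1} = t_{k-1} − q_k·t_k, so r_k = a·s_k + b·t_k at every step:
  q = 1: r = 242, s = 1 − 1·0 = 1, t = 0 − 1·1 = -1  (check: 586·1 + 344·(-1) = 242)
  q = 1: r = 102, s = 0 − 1·1 = -1, t = 1 − 1·(-1) = 2  (check: 586·(-1) + 344·2 = 102)
  q = 2: r = 38, s = 1 − 2·(-1) = 3, t = -1 − 2·2 = -5  (check: 586·3 + 344·(-5) = 38)
  q = 2: r = 26, s = -1 − 2·3 = -7, t = 2 − 2·(-5) = 12  (check: 586·(-7) + 344·12 = 26)
  q = 1: r = 12, s = 3 − 1·(-7) = 10, t = -5 − 1·12 = -17  (check: 586·10 + 344·(-17) = 12)
  q = 2: r = 2, s = -7 − 2·10 = -27, t = 12 − 2·(-17) = 46  (check: 586·(-27) + 344·46 = 2)
The row with r = 2 (the gcd) gives the Bezout coefficients s = -27, t = 46.
Result: 586 · (-27) + 344 · (46) = 2.

gcd(586, 344) = 2; s = -27, t = 46 (check: 586·(-27) + 344·46 = 2).


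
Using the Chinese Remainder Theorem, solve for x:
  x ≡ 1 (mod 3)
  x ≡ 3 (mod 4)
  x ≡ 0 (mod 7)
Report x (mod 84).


Moduli 3, 4, 7 are pairwise coprime; by CRT there is a unique solution modulo M = 3 · 4 · 7 = 84.
Solve pairwise, accumulating the modulus:
  Start with x ≡ 1 (mod 3).
  Combine with x ≡ 3 (mod 4): since gcd(3, 4) = 1, we get a unique residue mod 12.
    Write x = 1 + 3·t and substitute into x ≡ 3 (mod 4): 3·t ≡ 3 − 1 = 2 (mod 4).
    The inverse of 3 mod 4 is 3 (since 3·3 = 9 = 2·4 + 1), so t ≡ 3·2 = 6 ≡ 2 (mod 4).
    Then x = 1 + 3·2 = 7, valid modulo lcm(3, 4) = 12: x ≡ 7 (mod 12).
  Combine with x ≡ 0 (mod 7): since gcd(12, 7) = 1, we get a unique residue mod 84.
    Write x = 7 + 12·t and substitute into x ≡ 0 (mod 7): 12·t ≡ 0 − 7 = -7 (mod 7).
    Reduce coefficients mod 7: 5·t ≡ 0 (mod 7).
    The inverse of 5 mod 7 is 3 (since 5·3 = 15 = 2·7 + 1), so t ≡ 3·0 = 0 ≡ 0 (mod 7).
    Then x = 7 + 12·0 = 7, valid modulo lcm(12, 7) = 84: x ≡ 7 (mod 84).
Verify: 7 mod 3 = 1 ✓, 7 mod 4 = 3 ✓, 7 mod 7 = 0 ✓.

x ≡ 7 (mod 84).


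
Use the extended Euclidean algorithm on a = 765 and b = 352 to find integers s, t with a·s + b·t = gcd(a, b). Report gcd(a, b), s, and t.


Euclidean algorithm on (765, 352) — divide until remainder is 0:
  765 = 2 · 352 + 61
  352 = 5 · 61 + 47
  61 = 1 · 47 + 14
  47 = 3 · 14 + 5
  14 = 2 · 5 + 4
  5 = 1 · 4 + 1
  4 = 4 · 1 + 0
gcd(765, 352) = 1.
Track Bezout coefficients alongside the remainders: start with r₀ = 765 = a·1 + b·0 (s = 1, t = 0) and r₁ = 352 = a·0 + b·1 (s = 0, t = 1); each new remainder r_{k+1} = r_{k-1} − q_k·r_k inherits s_{k+1} = s_{k-1} − q_k·s_k, t_{k+1} = t_{k-1} − q_k·t_k, so r_k = a·s_k + b·t_k at every step:
  q = 2: r = 61, s = 1 − 2·0 = 1, t = 0 − 2·1 = -2  (check: 765·1 + 352·(-2) = 61)
  q = 5: r = 47, s = 0 − 5·1 = -5, t = 1 − 5·(-2) = 11  (check: 765·(-5) + 352·11 = 47)
  q = 1: r = 14, s = 1 − 1·(-5) = 6, t = -2 − 1·11 = -13  (check: 765·6 + 352·(-13) = 14)
  q = 3: r = 5, s = -5 − 3·6 = -23, t = 11 − 3·(-13) = 50  (check: 765·(-23) + 352·50 = 5)
  q = 2: r = 4, s = 6 − 2·(-23) = 52, t = -13 − 2·50 = -113  (check: 765·52 + 352·(-113) = 4)
  q = 1: r = 1, s = -23 − 1·52 = -75, t = 50 − 1·(-113) = 163  (check: 765·(-75) + 352·163 = 1)
The row with r = 1 (the gcd) gives the Bezout coefficients s = -75, t = 163.
Result: 765 · (-75) + 352 · (163) = 1.

gcd(765, 352) = 1; s = -75, t = 163 (check: 765·(-75) + 352·163 = 1).


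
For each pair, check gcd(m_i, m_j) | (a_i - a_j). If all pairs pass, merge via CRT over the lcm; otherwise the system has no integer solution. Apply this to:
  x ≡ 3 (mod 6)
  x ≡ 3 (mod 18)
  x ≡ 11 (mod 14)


Moduli 6, 18, 14 are not pairwise coprime, so CRT works modulo lcm(m_i) when all pairwise compatibility conditions hold.
Pairwise compatibility: gcd(m_i, m_j) must divide a_i - a_j for every pair.
Merge one congruence at a time:
  Start: x ≡ 3 (mod 6).
  Combine with x ≡ 3 (mod 18): gcd(6, 18) = 6; 3 - 3 = 0, which IS divisible by 6, so compatible.
    Write x = 3 + 6·t and substitute into x ≡ 3 (mod 18): 6·t ≡ 3 − 3 = 0 (mod 18).
    Divide the congruence (and modulus) by g = 6: 1·t ≡ 0 (mod 3).
    So t ≡ 0 (mod 3).
    Then x = 3 + 6·0 = 3, valid modulo lcm(6, 18) = 18: x ≡ 3 (mod 18).
  Combine with x ≡ 11 (mod 14): gcd(18, 14) = 2; 11 - 3 = 8, which IS divisible by 2, so compatible.
    Write x = 3 + 18·t and substitute into x ≡ 11 (mod 14): 18·t ≡ 11 − 3 = 8 (mod 14).
    Divide the congruence (and modulus) by g = 2: 9·t ≡ 4 (mod 7).
    Reduce coefficients mod 7: 2·t ≡ 4 (mod 7).
    The inverse of 2 mod 7 is 4 (since 2·4 = 8 = 1·7 + 1), so t ≡ 4·4 = 16 ≡ 2 (mod 7).
    Then x = 3 + 18·2 = 39, valid modulo lcm(18, 14) = 126: x ≡ 39 (mod 126).
Verify: 39 mod 6 = 3, 39 mod 18 = 3, 39 mod 14 = 11.

x ≡ 39 (mod 126).


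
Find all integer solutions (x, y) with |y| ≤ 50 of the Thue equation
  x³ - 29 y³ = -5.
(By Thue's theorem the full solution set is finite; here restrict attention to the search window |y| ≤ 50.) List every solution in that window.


The equation is x³ - 29y³ = -5. For fixed y, x³ = 29·y³ − 5, so a solution requires the RHS to be a perfect cube.
Strategy: iterate y from -50 to 50, compute RHS = 29·y³ − 5, and check whether it is a (positive or negative) perfect cube.
Check small values of y:
  y = 0: RHS = -5 is not a perfect cube.
  y = 1: RHS = 24 is not a perfect cube.
  y = -1: RHS = -34 is not a perfect cube.
  y = 2: RHS = 227 is not a perfect cube.
  y = -2: RHS = -237 is not a perfect cube.
  y = 3: RHS = 778 is not a perfect cube.
  y = -3: RHS = -788 is not a perfect cube.
Continuing the search up to |y| = 50 finds no solutions either.
No (x, y) in the scanned range satisfies the equation.

No integer solutions with |y| ≤ 50.


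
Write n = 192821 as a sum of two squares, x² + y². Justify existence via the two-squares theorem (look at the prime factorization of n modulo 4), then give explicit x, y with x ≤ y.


Step 1: Factor n = 192821 = 29 · 61 · 109.
Step 2: Check the mod-4 condition on each prime factor: 29 ≡ 1 (mod 4), exponent 1; 61 ≡ 1 (mod 4), exponent 1; 109 ≡ 1 (mod 4), exponent 1.
All primes ≡ 3 (mod 4) appear to even exponent (or don't appear), so by the two-squares theorem n IS expressible as a sum of two squares.
Step 3: Build a representation. Here n = 29 · 61 · 109 is a product of primes ≡ 1 (mod 4). Each prime p ≡ 1 (mod 4) is itself a sum of two squares; find a² by testing p − a² for a perfect square:
  29: 29 − 1² = 28, 29 − 2² = 25 = 5² ⇒ 29 = 2² + 5².
  61: 61 − 1² = 60, 61 − 2² = 57, 61 − 3² = 52, 61 − 4² = 45, 61 − 5² = 36 = 6² ⇒ 61 = 5² + 6².
  109: 109 − 1² = 108, 109 − 2² = 105, 109 − 3² = 100 = 10² ⇒ 109 = 3² + 10².
  Combine using the Brahmagupta–Fibonacci identity (a² + b²)(c² + d²) = (ac − bd)² + (ad + bc)² = (ac + bd)² + (ad − bc)²:
  29 · 61 = 1769: from (2² + 5²)(5² + 6²), take (2·5 − 5·6, 2·6 + 5·5) = (10 − 30, 12 + 25) = (-20, 37); dropping signs (only squares matter) gives (20, 37); check 20² + 37² = 400 + 1369 = 1769 ✓.
  1769 · 109 = 192821: from (20² + 37²)(3² + 10²), take (20·3 − 37·10, 20·10 + 37·3) = (60 − 370, 200 + 111) = (-310, 311); dropping signs (only squares matter) gives (310, 311); check 310² + 311² = 96100 + 96721 = 192821 ✓.
Step 4: Order so x ≤ y and verify: 310² + 311² = 96100 + 96721 = 192821 = n. ✓

n = 192821 = 310² + 311² (one valid representation with x ≤ y).


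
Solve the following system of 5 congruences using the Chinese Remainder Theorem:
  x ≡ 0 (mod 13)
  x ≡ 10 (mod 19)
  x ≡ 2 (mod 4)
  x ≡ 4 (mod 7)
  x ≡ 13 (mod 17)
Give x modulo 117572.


Product of moduli M = 13 · 19 · 4 · 7 · 17 = 117572.
Merge one congruence at a time:
  Start: x ≡ 0 (mod 13).
  Combine with x ≡ 10 (mod 19); new modulus lcm = 247.
    Write x = 0 + 13·t and substitute into x ≡ 10 (mod 19): 13·t ≡ 10 − 0 = 10 (mod 19).
    The inverse of 13 mod 19 is 3 (since 13·3 = 39 = 2·19 + 1), so t ≡ 3·10 = 30 ≡ 11 (mod 19).
    Then x = 0 + 13·11 = 143, valid modulo lcm(13, 19) = 247: x ≡ 143 (mod 247).
  Combine with x ≡ 2 (mod 4); new modulus lcm = 988.
    Write x = 143 + 247·t and substitute into x ≡ 2 (mod 4): 247·t ≡ 2 − 143 = -141 (mod 4).
    Reduce coefficients mod 4: 3·t ≡ 3 (mod 4).
    The inverse of 3 mod 4 is 3 (since 3·3 = 9 = 2·4 + 1), so t ≡ 3·3 = 9 ≡ 1 (mod 4).
    Then x = 143 + 247·1 = 390, valid modulo lcm(247, 4) = 988: x ≡ 390 (mod 988).
  Combine with x ≡ 4 (mod 7); new modulus lcm = 6916.
    Write x = 390 + 988·t and substitute into x ≡ 4 (mod 7): 988·t ≡ 4 − 390 = -386 (mod 7).
    Reduce coefficients mod 7: 1·t ≡ 6 (mod 7).
    So t ≡ 6 (mod 7).
    Then x = 390 + 988·6 = 6318, valid modulo lcm(988, 7) = 6916: x ≡ 6318 (mod 6916).
  Combine with x ≡ 13 (mod 17); new modulus lcm = 117572.
    Write x = 6318 + 6916·t and substitute into x ≡ 13 (mod 17): 6916·t ≡ 13 − 6318 = -6305 (mod 17).
    Reduce coefficients mod 17: 14·t ≡ 2 (mod 17).
    The inverse of 14 mod 17 is 11 (since 14·11 = 154 = 9·17 + 1), so t ≡ 11·2 = 22 ≡ 5 (mod 17).
    Then x = 6318 + 6916·5 = 40898, valid modulo lcm(6916, 17) = 117572: x ≡ 40898 (mod 117572).
Verify against each original: 40898 mod 13 = 0, 40898 mod 19 = 10, 40898 mod 4 = 2, 40898 mod 7 = 4, 40898 mod 17 = 13.

x ≡ 40898 (mod 117572).


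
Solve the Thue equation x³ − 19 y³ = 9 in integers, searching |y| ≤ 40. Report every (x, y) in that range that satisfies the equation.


The equation is x³ - 19y³ = 9. For fixed y, x³ = 19·y³ + 9, so a solution requires the RHS to be a perfect cube.
Strategy: iterate y from -40 to 40, compute RHS = 19·y³ + 9, and check whether it is a (positive or negative) perfect cube.
Check small values of y:
  y = 0: RHS = 9 is not a perfect cube.
  y = 1: RHS = 28 is not a perfect cube.
  y = -1: RHS = -10 is not a perfect cube.
  y = 2: RHS = 161 is not a perfect cube.
  y = -2: RHS = -143 is not a perfect cube.
  y = 3: RHS = 522 is not a perfect cube.
  y = -3: RHS = -504 is not a perfect cube.
Continuing the search up to |y| = 40 finds no solutions either.
No (x, y) in the scanned range satisfies the equation.

No integer solutions with |y| ≤ 40.


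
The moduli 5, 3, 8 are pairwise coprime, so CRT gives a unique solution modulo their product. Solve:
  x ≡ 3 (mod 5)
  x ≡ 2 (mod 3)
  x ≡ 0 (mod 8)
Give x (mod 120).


Moduli 5, 3, 8 are pairwise coprime; by CRT there is a unique solution modulo M = 5 · 3 · 8 = 120.
Solve pairwise, accumulating the modulus:
  Start with x ≡ 3 (mod 5).
  Combine with x ≡ 2 (mod 3): since gcd(5, 3) = 1, we get a unique residue mod 15.
    Write x = 3 + 5·t and substitute into x ≡ 2 (mod 3): 5·t ≡ 2 − 3 = -1 (mod 3).
    Reduce coefficients mod 3: 2·t ≡ 2 (mod 3).
    The inverse of 2 mod 3 is 2 (since 2·2 = 4 = 1·3 + 1), so t ≡ 2·2 = 4 ≡ 1 (mod 3).
    Then x = 3 + 5·1 = 8, valid modulo lcm(5, 3) = 15: x ≡ 8 (mod 15).
  Combine with x ≡ 0 (mod 8): since gcd(15, 8) = 1, we get a unique residue mod 120.
    Write x = 8 + 15·t and substitute into x ≡ 0 (mod 8): 15·t ≡ 0 − 8 = -8 (mod 8).
    Reduce coefficients mod 8: 7·t ≡ 0 (mod 8).
    The inverse of 7 mod 8 is 7 (since 7·7 = 49 = 6·8 + 1), so t ≡ 7·0 = 0 ≡ 0 (mod 8).
    Then x = 8 + 15·0 = 8, valid modulo lcm(15, 8) = 120: x ≡ 8 (mod 120).
Verify: 8 mod 5 = 3 ✓, 8 mod 3 = 2 ✓, 8 mod 8 = 0 ✓.

x ≡ 8 (mod 120).


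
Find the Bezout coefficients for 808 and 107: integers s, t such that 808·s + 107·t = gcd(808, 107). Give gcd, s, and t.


Euclidean algorithm on (808, 107) — divide until remainder is 0:
  808 = 7 · 107 + 59
  107 = 1 · 59 + 48
  59 = 1 · 48 + 11
  48 = 4 · 11 + 4
  11 = 2 · 4 + 3
  4 = 1 · 3 + 1
  3 = 3 · 1 + 0
gcd(808, 107) = 1.
Track Bezout coefficients alongside the remainders: start with r₀ = 808 = a·1 + b·0 (s = 1, t = 0) and r₁ = 107 = a·0 + b·1 (s = 0, t = 1); each new remainder r_{k+1} = r_{k-1} − q_k·r_k inherits s_{k+1} = s_{k-1} − q_k·s_k, t_{k+1} = t_{k-1} − q_k·t_k, so r_k = a·s_k + b·t_k at every step:
  q = 7: r = 59, s = 1 − 7·0 = 1, t = 0 − 7·1 = -7  (check: 808·1 + 107·(-7) = 59)
  q = 1: r = 48, s = 0 − 1·1 = -1, t = 1 − 1·(-7) = 8  (check: 808·(-1) + 107·8 = 48)
  q = 1: r = 11, s = 1 − 1·(-1) = 2, t = -7 − 1·8 = -15  (check: 808·2 + 107·(-15) = 11)
  q = 4: r = 4, s = -1 − 4·2 = -9, t = 8 − 4·(-15) = 68  (check: 808·(-9) + 107·68 = 4)
  q = 2: r = 3, s = 2 − 2·(-9) = 20, t = -15 − 2·68 = -151  (check: 808·20 + 107·(-151) = 3)
  q = 1: r = 1, s = -9 − 1·20 = -29, t = 68 − 1·(-151) = 219  (check: 808·(-29) + 107·219 = 1)
The row with r = 1 (the gcd) gives the Bezout coefficients s = -29, t = 219.
Result: 808 · (-29) + 107 · (219) = 1.

gcd(808, 107) = 1; s = -29, t = 219 (check: 808·(-29) + 107·219 = 1).


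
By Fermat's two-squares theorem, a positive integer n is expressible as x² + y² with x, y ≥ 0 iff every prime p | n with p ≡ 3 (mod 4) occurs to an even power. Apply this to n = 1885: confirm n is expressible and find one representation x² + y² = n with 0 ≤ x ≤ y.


Step 1: Factor n = 1885 = 5 · 13 · 29.
Step 2: Check the mod-4 condition on each prime factor: 5 ≡ 1 (mod 4), exponent 1; 13 ≡ 1 (mod 4), exponent 1; 29 ≡ 1 (mod 4), exponent 1.
All primes ≡ 3 (mod 4) appear to even exponent (or don't appear), so by the two-squares theorem n IS expressible as a sum of two squares.
Step 3: Build a representation. Here n = 5 · 13 · 29 is a product of primes ≡ 1 (mod 4). Each prime p ≡ 1 (mod 4) is itself a sum of two squares; find a² by testing p − a² for a perfect square:
  5: 5 − 1² = 4 = 2² ⇒ 5 = 1² + 2².
  13: 13 − 1² = 12, 13 − 2² = 9 = 3² ⇒ 13 = 2² + 3².
  29: 29 − 1² = 28, 29 − 2² = 25 = 5² ⇒ 29 = 2² + 5².
  Combine using the Brahmagupta–Fibonacci identity (a² + b²)(c² + d²) = (ac − bd)² + (ad + bc)² = (ac + bd)² + (ad − bc)²:
  5 · 13 = 65: from (1² + 2²)(2² + 3²), take (1·2 − 2·3, 1·3 + 2·2) = (2 − 6, 3 + 4) = (-4, 7); dropping signs (only squares matter) gives (4, 7); check 4² + 7² = 16 + 49 = 65 ✓.
  65 · 29 = 1885: from (4² + 7²)(2² + 5²), take (4·2 − 7·5, 4·5 + 7·2) = (8 − 35, 20 + 14) = (-27, 34); dropping signs (only squares matter) gives (27, 34); check 27² + 34² = 729 + 1156 = 1885 ✓.
Step 4: Order so x ≤ y and verify: 27² + 34² = 729 + 1156 = 1885 = n. ✓

n = 1885 = 27² + 34² (one valid representation with x ≤ y).


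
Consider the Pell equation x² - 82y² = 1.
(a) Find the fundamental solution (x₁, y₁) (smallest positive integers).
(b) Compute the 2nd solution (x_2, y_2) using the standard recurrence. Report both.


Step 1: Find the fundamental solution (x₁, y₁) of x² - 82y² = 1.
  Expand √82 as a continued fraction. a₀ = ⌊√82⌋ = 9; iterate m_{k+1} = d_k·a_k − m_k, d_{k+1} = (82 − m_{k+1}²)/d_k, a_{k+1} = ⌊(a₀ + m_{k+1})/d_{k+1}⌋ (starting m₀ = 0, d₀ = 1), with convergents p_k = a_k·p_{k-1} + p_{k-2}, q_k = a_k·q_{k-1} + q_{k-2} (p₋₁ = 1, q₋₁ = 0):
  k = 0: a₀ = 9; p₀/q₀ = 9/1; p₀² − 82·q₀² = 81 − 82 = -1.
  k = 1: m = 9, d = 1, a = ⌊(9 + 9)/1⌋ = 18; p/q = (18·9 + 1)/(18·1 + 0) = 163/18; p² − 82·q² = 26569 − 26568 = 1.
  The first convergent with p² − 82·q² = 1 gives the fundamental solution (x₁, y₁) = (163, 18).
Step 2: Apply the recurrence (x_{n+1}, y_{n+1}) = (x₁x_n + 82y₁y_n, x₁y_n + y₁x_n) repeatedly.
  From (x_1, y_1) = (163, 18): x_2 = 163·163 + 82·18·18 = 53137; y_2 = 163·18 + 18·163 = 5868.
Step 3: Verify x_2² - 82·y_2² = 2823540769 - 2823540768 = 1 (should be 1). ✓

(x_1, y_1) = (163, 18); (x_2, y_2) = (53137, 5868).


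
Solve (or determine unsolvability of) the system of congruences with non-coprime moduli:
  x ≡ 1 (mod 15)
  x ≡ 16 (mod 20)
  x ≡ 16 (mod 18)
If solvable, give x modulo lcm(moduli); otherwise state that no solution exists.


Moduli 15, 20, 18 are not pairwise coprime, so CRT works modulo lcm(m_i) when all pairwise compatibility conditions hold.
Pairwise compatibility: gcd(m_i, m_j) must divide a_i - a_j for every pair.
Merge one congruence at a time:
  Start: x ≡ 1 (mod 15).
  Combine with x ≡ 16 (mod 20): gcd(15, 20) = 5; 16 - 1 = 15, which IS divisible by 5, so compatible.
    Write x = 1 + 15·t and substitute into x ≡ 16 (mod 20): 15·t ≡ 16 − 1 = 15 (mod 20).
    Divide the congruence (and modulus) by g = 5: 3·t ≡ 3 (mod 4).
    The inverse of 3 mod 4 is 3 (since 3·3 = 9 = 2·4 + 1), so t ≡ 3·3 = 9 ≡ 1 (mod 4).
    Then x = 1 + 15·1 = 16, valid modulo lcm(15, 20) = 60: x ≡ 16 (mod 60).
  Combine with x ≡ 16 (mod 18): gcd(60, 18) = 6; 16 - 16 = 0, which IS divisible by 6, so compatible.
    Write x = 16 + 60·t and substitute into x ≡ 16 (mod 18): 60·t ≡ 16 − 16 = 0 (mod 18).
    Divide the congruence (and modulus) by g = 6: 10·t ≡ 0 (mod 3).
    Reduce coefficients mod 3: 1·t ≡ 0 (mod 3).
    So t ≡ 0 (mod 3).
    Then x = 16 + 60·0 = 16, valid modulo lcm(60, 18) = 180: x ≡ 16 (mod 180).
Verify: 16 mod 15 = 1, 16 mod 20 = 16, 16 mod 18 = 16.

x ≡ 16 (mod 180).


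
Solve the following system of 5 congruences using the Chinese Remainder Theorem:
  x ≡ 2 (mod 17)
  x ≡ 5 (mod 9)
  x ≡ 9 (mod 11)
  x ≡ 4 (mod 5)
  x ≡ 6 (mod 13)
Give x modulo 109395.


Product of moduli M = 17 · 9 · 11 · 5 · 13 = 109395.
Merge one congruence at a time:
  Start: x ≡ 2 (mod 17).
  Combine with x ≡ 5 (mod 9); new modulus lcm = 153.
    Write x = 2 + 17·t and substitute into x ≡ 5 (mod 9): 17·t ≡ 5 − 2 = 3 (mod 9).
    Reduce coefficients mod 9: 8·t ≡ 3 (mod 9).
    The inverse of 8 mod 9 is 8 (since 8·8 = 64 = 7·9 + 1), so t ≡ 8·3 = 24 ≡ 6 (mod 9).
    Then x = 2 + 17·6 = 104, valid modulo lcm(17, 9) = 153: x ≡ 104 (mod 153).
  Combine with x ≡ 9 (mod 11); new modulus lcm = 1683.
    Write x = 104 + 153·t and substitute into x ≡ 9 (mod 11): 153·t ≡ 9 − 104 = -95 (mod 11).
    Reduce coefficients mod 11: 10·t ≡ 4 (mod 11).
    The inverse of 10 mod 11 is 10 (since 10·10 = 100 = 9·11 + 1), so t ≡ 10·4 = 40 ≡ 7 (mod 11).
    Then x = 104 + 153·7 = 1175, valid modulo lcm(153, 11) = 1683: x ≡ 1175 (mod 1683).
  Combine with x ≡ 4 (mod 5); new modulus lcm = 8415.
    Write x = 1175 + 1683·t and substitute into x ≡ 4 (mod 5): 1683·t ≡ 4 − 1175 = -1171 (mod 5).
    Reduce coefficients mod 5: 3·t ≡ 4 (mod 5).
    The inverse of 3 mod 5 is 2 (since 3·2 = 6 = 1·5 + 1), so t ≡ 2·4 = 8 ≡ 3 (mod 5).
    Then x = 1175 + 1683·3 = 6224, valid modulo lcm(1683, 5) = 8415: x ≡ 6224 (mod 8415).
  Combine with x ≡ 6 (mod 13); new modulus lcm = 109395.
    Write x = 6224 + 8415·t and substitute into x ≡ 6 (mod 13): 8415·t ≡ 6 − 6224 = -6218 (mod 13).
    Reduce coefficients mod 13: 4·t ≡ 9 (mod 13).
    The inverse of 4 mod 13 is 10 (since 4·10 = 40 = 3·13 + 1), so t ≡ 10·9 = 90 ≡ 12 (mod 13).
    Then x = 6224 + 8415·12 = 107204, valid modulo lcm(8415, 13) = 109395: x ≡ 107204 (mod 109395).
Verify against each original: 107204 mod 17 = 2, 107204 mod 9 = 5, 107204 mod 11 = 9, 107204 mod 5 = 4, 107204 mod 13 = 6.

x ≡ 107204 (mod 109395).


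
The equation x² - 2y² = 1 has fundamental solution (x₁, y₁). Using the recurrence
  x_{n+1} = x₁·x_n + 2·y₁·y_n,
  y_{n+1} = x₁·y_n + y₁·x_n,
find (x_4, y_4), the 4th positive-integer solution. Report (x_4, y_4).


Step 1: Find the fundamental solution (x₁, y₁) of x² - 2y² = 1.
  Expand √2 as a continued fraction. a₀ = ⌊√2⌋ = 1; iterate m_{k+1} = d_k·a_k − m_k, d_{k+1} = (2 − m_{k+1}²)/d_k, a_{k+1} = ⌊(a₀ + m_{k+1})/d_{k+1}⌋ (starting m₀ = 0, d₀ = 1), with convergents p_k = a_k·p_{k-1} + p_{k-2}, q_k = a_k·q_{k-1} + q_{k-2} (p₋₁ = 1, q₋₁ = 0):
  k = 0: a₀ = 1; p₀/q₀ = 1/1; p₀² − 2·q₀² = 1 − 2 = -1.
  k = 1: m = 1, d = 1, a = ⌊(1 + 1)/1⌋ = 2; p/q = (2·1 + 1)/(2·1 + 0) = 3/2; p² − 2·q² = 9 − 8 = 1.
  The first convergent with p² − 2·q² = 1 gives the fundamental solution (x₁, y₁) = (3, 2).
Step 2: Apply the recurrence (x_{n+1}, y_{n+1}) = (x₁x_n + 2y₁y_n, x₁y_n + y₁x_n) repeatedly.
  From (x_1, y_1) = (3, 2): x_2 = 3·3 + 2·2·2 = 17; y_2 = 3·2 + 2·3 = 12.
  From (x_2, y_2) = (17, 12): x_3 = 3·17 + 2·2·12 = 99; y_3 = 3·12 + 2·17 = 70.
  From (x_3, y_3) = (99, 70): x_4 = 3·99 + 2·2·70 = 577; y_4 = 3·70 + 2·99 = 408.
Step 3: Verify x_4² - 2·y_4² = 332929 - 332928 = 1 (should be 1). ✓

(x_1, y_1) = (3, 2); (x_4, y_4) = (577, 408).


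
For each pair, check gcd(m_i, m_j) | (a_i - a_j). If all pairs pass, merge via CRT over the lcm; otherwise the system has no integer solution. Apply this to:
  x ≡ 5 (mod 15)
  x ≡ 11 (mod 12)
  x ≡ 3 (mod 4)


Moduli 15, 12, 4 are not pairwise coprime, so CRT works modulo lcm(m_i) when all pairwise compatibility conditions hold.
Pairwise compatibility: gcd(m_i, m_j) must divide a_i - a_j for every pair.
Merge one congruence at a time:
  Start: x ≡ 5 (mod 15).
  Combine with x ≡ 11 (mod 12): gcd(15, 12) = 3; 11 - 5 = 6, which IS divisible by 3, so compatible.
    Write x = 5 + 15·t and substitute into x ≡ 11 (mod 12): 15·t ≡ 11 − 5 = 6 (mod 12).
    Divide the congruence (and modulus) by g = 3: 5·t ≡ 2 (mod 4).
    Reduce coefficients mod 4: 1·t ≡ 2 (mod 4).
    So t ≡ 2 (mod 4).
    Then x = 5 + 15·2 = 35, valid modulo lcm(15, 12) = 60: x ≡ 35 (mod 60).
  Combine with x ≡ 3 (mod 4): gcd(60, 4) = 4; 3 - 35 = -32, which IS divisible by 4, so compatible.
    Write x = 35 + 60·t and substitute into x ≡ 3 (mod 4): 60·t ≡ 3 − 35 = -32 (mod 4).
    Divide the congruence (and modulus) by g = 4: 15·t ≡ -8 (mod 1).
    Modulo 1 every t works; take t = 0.
    Then x = 35 + 60·0 = 35, valid modulo lcm(60, 4) = 60: x ≡ 35 (mod 60).
Verify: 35 mod 15 = 5, 35 mod 12 = 11, 35 mod 4 = 3.

x ≡ 35 (mod 60).


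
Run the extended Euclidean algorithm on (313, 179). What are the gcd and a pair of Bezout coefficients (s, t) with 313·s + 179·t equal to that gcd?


Euclidean algorithm on (313, 179) — divide until remainder is 0:
  313 = 1 · 179 + 134
  179 = 1 · 134 + 45
  134 = 2 · 45 + 44
  45 = 1 · 44 + 1
  44 = 44 · 1 + 0
gcd(313, 179) = 1.
Track Bezout coefficients alongside the remainders: start with r₀ = 313 = a·1 + b·0 (s = 1, t = 0) and r₁ = 179 = a·0 + b·1 (s = 0, t = 1); each new remainder r_{k+1} = r_{k-1} − q_k·r_k inherits s_{k+1} = s_{k-1} − q_k·s_k, t_{k+1} = t_{k-1} − q_k·t_k, so r_k = a·s_k + b·t_k at every step:
  q = 1: r = 134, s = 1 − 1·0 = 1, t = 0 − 1·1 = -1  (check: 313·1 + 179·(-1) = 134)
  q = 1: r = 45, s = 0 − 1·1 = -1, t = 1 − 1·(-1) = 2  (check: 313·(-1) + 179·2 = 45)
  q = 2: r = 44, s = 1 − 2·(-1) = 3, t = -1 − 2·2 = -5  (check: 313·3 + 179·(-5) = 44)
  q = 1: r = 1, s = -1 − 1·3 = -4, t = 2 − 1·(-5) = 7  (check: 313·(-4) + 179·7 = 1)
The row with r = 1 (the gcd) gives the Bezout coefficients s = -4, t = 7.
Result: 313 · (-4) + 179 · (7) = 1.

gcd(313, 179) = 1; s = -4, t = 7 (check: 313·(-4) + 179·7 = 1).


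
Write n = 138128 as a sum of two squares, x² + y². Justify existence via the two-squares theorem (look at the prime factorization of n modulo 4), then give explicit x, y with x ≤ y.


Step 1: Factor n = 138128 = 2^4 · 89 · 97.
Step 2: Check the mod-4 condition on each prime factor: 2 = 2 (special); 89 ≡ 1 (mod 4), exponent 1; 97 ≡ 1 (mod 4), exponent 1.
All primes ≡ 3 (mod 4) appear to even exponent (or don't appear), so by the two-squares theorem n IS expressible as a sum of two squares.
Step 3: Build a representation. Group n = k² · m with k = 4 and m = 89 · 97 = 8633 (a product of primes ≡ 1 (mod 4)); a representation of m scales to one of n via (k·x)² + (k·y)² = k²(x² + y²). Each prime p ≡ 1 (mod 4) is itself a sum of two squares; find a² by testing p − a² for a perfect square:
  89: 89 − 1² = 88, 89 − 2² = 85, 89 − 3² = 80, 89 − 4² = 73, 89 − 5² = 64 = 8² ⇒ 89 = 5² + 8².
  97: 97 − 1² = 96, 97 − 2² = 93, 97 − 3² = 88, 97 − 4² = 81 = 9² ⇒ 97 = 4² + 9².
  Combine using the Brahmagupta–Fibonacci identity (a² + b²)(c² + d²) = (ac − bd)² + (ad + bc)² = (ac + bd)² + (ad − bc)²:
  89 · 97 = 8633: from (5² + 8²)(4² + 9²), take (5·4 − 8·9, 5·9 + 8·4) = (20 − 72, 45 + 32) = (-52, 77); dropping signs (only squares matter) gives (52, 77); check 52² + 77² = 2704 + 5929 = 8633 ✓.
  Scale by k = 4: (4·52, 4·77) = (208, 308).
Step 4: Order so x ≤ y and verify: 208² + 308² = 43264 + 94864 = 138128 = n. ✓

n = 138128 = 208² + 308² (one valid representation with x ≤ y).


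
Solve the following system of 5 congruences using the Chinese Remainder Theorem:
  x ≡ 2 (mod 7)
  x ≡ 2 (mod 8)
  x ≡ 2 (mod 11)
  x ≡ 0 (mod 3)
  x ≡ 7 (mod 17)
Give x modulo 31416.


Product of moduli M = 7 · 8 · 11 · 3 · 17 = 31416.
Merge one congruence at a time:
  Start: x ≡ 2 (mod 7).
  Combine with x ≡ 2 (mod 8); new modulus lcm = 56.
    Write x = 2 + 7·t and substitute into x ≡ 2 (mod 8): 7·t ≡ 2 − 2 = 0 (mod 8).
    The inverse of 7 mod 8 is 7 (since 7·7 = 49 = 6·8 + 1), so t ≡ 7·0 = 0 ≡ 0 (mod 8).
    Then x = 2 + 7·0 = 2, valid modulo lcm(7, 8) = 56: x ≡ 2 (mod 56).
  Combine with x ≡ 2 (mod 11); new modulus lcm = 616.
    Write x = 2 + 56·t and substitute into x ≡ 2 (mod 11): 56·t ≡ 2 − 2 = 0 (mod 11).
    Reduce coefficients mod 11: 1·t ≡ 0 (mod 11).
    So t ≡ 0 (mod 11).
    Then x = 2 + 56·0 = 2, valid modulo lcm(56, 11) = 616: x ≡ 2 (mod 616).
  Combine with x ≡ 0 (mod 3); new modulus lcm = 1848.
    Write x = 2 + 616·t and substitute into x ≡ 0 (mod 3): 616·t ≡ 0 − 2 = -2 (mod 3).
    Reduce coefficients mod 3: 1·t ≡ 1 (mod 3).
    So t ≡ 1 (mod 3).
    Then x = 2 + 616·1 = 618, valid modulo lcm(616, 3) = 1848: x ≡ 618 (mod 1848).
  Combine with x ≡ 7 (mod 17); new modulus lcm = 31416.
    Write x = 618 + 1848·t and substitute into x ≡ 7 (mod 17): 1848·t ≡ 7 − 618 = -611 (mod 17).
    Reduce coefficients mod 17: 12·t ≡ 1 (mod 17).
    The inverse of 12 mod 17 is 10 (since 12·10 = 120 = 7·17 + 1), so t ≡ 10·1 = 10 ≡ 10 (mod 17).
    Then x = 618 + 1848·10 = 19098, valid modulo lcm(1848, 17) = 31416: x ≡ 19098 (mod 31416).
Verify against each original: 19098 mod 7 = 2, 19098 mod 8 = 2, 19098 mod 11 = 2, 19098 mod 3 = 0, 19098 mod 17 = 7.

x ≡ 19098 (mod 31416).


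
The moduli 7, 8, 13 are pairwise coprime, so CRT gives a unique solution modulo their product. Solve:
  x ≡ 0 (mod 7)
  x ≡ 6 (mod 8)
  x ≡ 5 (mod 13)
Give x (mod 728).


Moduli 7, 8, 13 are pairwise coprime; by CRT there is a unique solution modulo M = 7 · 8 · 13 = 728.
Solve pairwise, accumulating the modulus:
  Start with x ≡ 0 (mod 7).
  Combine with x ≡ 6 (mod 8): since gcd(7, 8) = 1, we get a unique residue mod 56.
    Write x = 0 + 7·t and substitute into x ≡ 6 (mod 8): 7·t ≡ 6 − 0 = 6 (mod 8).
    The inverse of 7 mod 8 is 7 (since 7·7 = 49 = 6·8 + 1), so t ≡ 7·6 = 42 ≡ 2 (mod 8).
    Then x = 0 + 7·2 = 14, valid modulo lcm(7, 8) = 56: x ≡ 14 (mod 56).
  Combine with x ≡ 5 (mod 13): since gcd(56, 13) = 1, we get a unique residue mod 728.
    Write x = 14 + 56·t and substitute into x ≡ 5 (mod 13): 56·t ≡ 5 − 14 = -9 (mod 13).
    Reduce coefficients mod 13: 4·t ≡ 4 (mod 13).
    The inverse of 4 mod 13 is 10 (since 4·10 = 40 = 3·13 + 1), so t ≡ 10·4 = 40 ≡ 1 (mod 13).
    Then x = 14 + 56·1 = 70, valid modulo lcm(56, 13) = 728: x ≡ 70 (mod 728).
Verify: 70 mod 7 = 0 ✓, 70 mod 8 = 6 ✓, 70 mod 13 = 5 ✓.

x ≡ 70 (mod 728).
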